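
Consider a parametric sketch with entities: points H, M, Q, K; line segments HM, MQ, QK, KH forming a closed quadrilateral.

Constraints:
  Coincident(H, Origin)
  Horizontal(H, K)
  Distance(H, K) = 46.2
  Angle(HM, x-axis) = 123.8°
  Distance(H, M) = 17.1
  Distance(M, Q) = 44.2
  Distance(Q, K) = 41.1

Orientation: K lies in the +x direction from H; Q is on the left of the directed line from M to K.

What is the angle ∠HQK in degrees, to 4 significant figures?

63.19°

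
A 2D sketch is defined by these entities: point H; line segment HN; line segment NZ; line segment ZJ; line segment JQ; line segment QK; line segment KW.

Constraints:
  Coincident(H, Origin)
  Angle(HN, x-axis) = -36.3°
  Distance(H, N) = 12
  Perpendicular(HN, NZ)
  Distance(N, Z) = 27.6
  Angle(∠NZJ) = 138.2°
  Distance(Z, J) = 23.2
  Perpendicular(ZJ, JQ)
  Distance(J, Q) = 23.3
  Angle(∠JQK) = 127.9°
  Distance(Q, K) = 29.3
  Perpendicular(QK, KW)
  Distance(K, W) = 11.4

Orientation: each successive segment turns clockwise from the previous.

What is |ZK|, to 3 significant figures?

41.3

H is at the origin; HN runs at -36.3° with length 12.0, so N = (9.67, -7.10). HN is perpendicular to NZ, so NZ runs at -126°; with |NZ| = 27.6, Z = (-6.67, -29.3). ∠NZJ = 138.2° gives ZJ at -168° from the x-axis; with |ZJ| = 23.2, J = (-29.4, -34.1). The perpendicularity gives JQ at right angles to ZJ, so JQ runs at 102°; with |JQ| = 23.3, Q = (-34.2, -11.3). ∠JQK = 127.9° gives QK at 49.8° from the x-axis; with |QK| = 29.3, K = (-15.3, 11.0). Then |ZK| = |K − Z| = 41.3.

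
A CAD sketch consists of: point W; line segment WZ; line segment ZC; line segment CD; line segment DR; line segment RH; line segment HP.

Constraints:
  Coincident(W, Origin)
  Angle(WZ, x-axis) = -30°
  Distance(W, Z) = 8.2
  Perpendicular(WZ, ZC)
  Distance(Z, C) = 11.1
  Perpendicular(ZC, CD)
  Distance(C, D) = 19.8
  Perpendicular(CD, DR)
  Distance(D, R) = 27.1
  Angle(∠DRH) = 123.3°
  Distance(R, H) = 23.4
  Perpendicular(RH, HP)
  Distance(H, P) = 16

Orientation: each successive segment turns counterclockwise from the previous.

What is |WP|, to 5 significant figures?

22.798

W is at the origin; WZ runs at -30.0° with length 8.2, so Z = (7.1014, -4.1000). The perpendicularity gives ZC at right angles to WZ, so ZC runs at 60.000°; with |ZC| = 11.1, C = (12.651, 5.5129). ZC is perpendicular to CD, so CD runs at 150.00°; with |CD| = 19.8, D = (-4.4959, 15.413). The perpendicularity gives DR at right angles to CD, so DR runs at -120.00°; with |DR| = 27.1, R = (-18.046, -8.0564). ∠DRH = 123.3° gives RH at -63.300° from the x-axis; with |RH| = 23.4, H = (-7.5318, -28.961). The perpendicularity gives HP at right angles to RH, so HP runs at 26.700°; with |HP| = 16.0, P = (6.7621, -21.772). Then |WP| = |P − W| = 22.798.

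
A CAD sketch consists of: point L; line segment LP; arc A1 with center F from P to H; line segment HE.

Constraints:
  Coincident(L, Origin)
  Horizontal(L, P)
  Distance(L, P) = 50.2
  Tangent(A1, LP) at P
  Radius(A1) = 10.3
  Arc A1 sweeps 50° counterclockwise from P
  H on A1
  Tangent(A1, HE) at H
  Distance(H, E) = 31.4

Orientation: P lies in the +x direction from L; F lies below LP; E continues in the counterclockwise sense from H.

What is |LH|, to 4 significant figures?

42.47

L is at the origin; LP is horizontal with |LP| = 50.2 and P on the +x side, so P = (50.20, 0.000). The tangent condition forces FP to be normal to LP, so F = P + (0, -10.3) = (50.20, -10.30). On A1, P sits at bearing 90° from F; a 50° counterclockwise sweep puts H at bearing 140°, so H = F + 10.3·(cos 140°, sin 140°) = (42.31, -3.679). Then |LH| = |H − L| = 42.47.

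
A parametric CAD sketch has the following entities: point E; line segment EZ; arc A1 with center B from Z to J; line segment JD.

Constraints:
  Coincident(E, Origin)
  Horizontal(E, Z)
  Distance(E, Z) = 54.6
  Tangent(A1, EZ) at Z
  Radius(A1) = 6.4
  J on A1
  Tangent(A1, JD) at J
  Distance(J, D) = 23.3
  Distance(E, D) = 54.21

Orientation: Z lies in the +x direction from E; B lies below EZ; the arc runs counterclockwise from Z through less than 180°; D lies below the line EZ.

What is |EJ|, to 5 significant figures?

48.575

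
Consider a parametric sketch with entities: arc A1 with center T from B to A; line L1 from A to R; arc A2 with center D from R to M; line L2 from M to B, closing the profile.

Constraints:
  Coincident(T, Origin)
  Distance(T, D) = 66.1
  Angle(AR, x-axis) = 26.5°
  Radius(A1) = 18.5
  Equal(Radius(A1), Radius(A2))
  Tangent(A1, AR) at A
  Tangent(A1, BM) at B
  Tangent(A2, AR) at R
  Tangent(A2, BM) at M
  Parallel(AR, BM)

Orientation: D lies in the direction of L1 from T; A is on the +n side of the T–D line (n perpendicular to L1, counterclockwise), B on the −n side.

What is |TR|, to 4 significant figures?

68.64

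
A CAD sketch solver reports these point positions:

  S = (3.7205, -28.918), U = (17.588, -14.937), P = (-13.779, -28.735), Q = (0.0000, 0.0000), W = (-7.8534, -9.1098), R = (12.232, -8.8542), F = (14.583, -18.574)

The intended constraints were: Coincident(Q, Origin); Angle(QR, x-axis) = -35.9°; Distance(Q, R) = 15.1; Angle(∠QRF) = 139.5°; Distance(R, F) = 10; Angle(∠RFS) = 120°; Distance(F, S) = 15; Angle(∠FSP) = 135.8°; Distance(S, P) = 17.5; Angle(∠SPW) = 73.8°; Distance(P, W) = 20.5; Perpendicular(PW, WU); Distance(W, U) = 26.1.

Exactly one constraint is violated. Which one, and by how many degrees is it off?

Perpendicular(PW, WU) — off by 3.90°.

Q = (0.00, 0.00) ✓; QR at -35.90° ✓; |QR| = 15.10 ✓; ∠QRF = 139.5° ✓; |RF| = 10.00 ✓; ∠RFS = 120.0° ✓; |FS| = 15.00 ✓; ∠FSP = 135.8° ✓; |SP| = 17.50 ✓; ∠SPW = 73.80° ✓; |PW| = 20.50 ✓; ∠(PW, WU) = 86.10° ✗; |WU| = 26.10 ✓.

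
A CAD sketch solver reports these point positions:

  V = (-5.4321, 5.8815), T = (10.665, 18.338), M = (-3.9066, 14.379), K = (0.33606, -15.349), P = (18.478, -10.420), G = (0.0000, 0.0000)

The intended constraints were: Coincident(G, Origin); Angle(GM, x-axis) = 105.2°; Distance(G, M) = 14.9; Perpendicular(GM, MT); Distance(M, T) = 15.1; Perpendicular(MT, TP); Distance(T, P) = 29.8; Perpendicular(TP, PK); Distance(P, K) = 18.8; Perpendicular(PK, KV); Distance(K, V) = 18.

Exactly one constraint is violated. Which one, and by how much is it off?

Distance(K, V) = 18 — off by 4.00.

G = (0.00, 0.00) ✓; GM at 105.2° ✓; |GM| = 14.90 ✓; ∠(GM, MT) = 90.00° ✓; |MT| = 15.10 ✓; ∠(MT, TP) = 90.00° ✓; |TP| = 29.80 ✓; ∠(TP, PK) = 90.00° ✓; |PK| = 18.80 ✓; ∠(PK, KV) = 90.00° ✓; |KV| = 22.00 ✗.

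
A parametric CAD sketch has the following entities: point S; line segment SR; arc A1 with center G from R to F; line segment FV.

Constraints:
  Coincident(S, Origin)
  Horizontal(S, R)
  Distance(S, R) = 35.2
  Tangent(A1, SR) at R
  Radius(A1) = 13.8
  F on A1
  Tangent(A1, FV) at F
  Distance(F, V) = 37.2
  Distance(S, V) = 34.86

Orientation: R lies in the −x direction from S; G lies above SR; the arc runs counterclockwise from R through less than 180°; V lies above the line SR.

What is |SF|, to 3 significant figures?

24.9

Checks: |GF| = 13.80 ✓; ∠(GF, FV) = 90.00° ✓; |FV| = 37.20 ✓; |SV| = 34.86 ✓.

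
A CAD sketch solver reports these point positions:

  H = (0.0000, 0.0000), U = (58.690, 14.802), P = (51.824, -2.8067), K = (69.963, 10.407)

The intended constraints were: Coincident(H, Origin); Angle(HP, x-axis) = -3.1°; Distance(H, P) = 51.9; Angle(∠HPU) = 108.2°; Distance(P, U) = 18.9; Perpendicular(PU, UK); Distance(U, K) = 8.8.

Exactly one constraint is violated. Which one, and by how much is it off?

Distance(U, K) = 8.8 — off by 3.30.

H = (0.00, 0.00) ✓; HP at -3.100° ✓; |HP| = 51.90 ✓; ∠HPU = 108.2° ✓; |PU| = 18.90 ✓; ∠(PU, UK) = 90.00° ✓; |UK| = 12.10 ✗.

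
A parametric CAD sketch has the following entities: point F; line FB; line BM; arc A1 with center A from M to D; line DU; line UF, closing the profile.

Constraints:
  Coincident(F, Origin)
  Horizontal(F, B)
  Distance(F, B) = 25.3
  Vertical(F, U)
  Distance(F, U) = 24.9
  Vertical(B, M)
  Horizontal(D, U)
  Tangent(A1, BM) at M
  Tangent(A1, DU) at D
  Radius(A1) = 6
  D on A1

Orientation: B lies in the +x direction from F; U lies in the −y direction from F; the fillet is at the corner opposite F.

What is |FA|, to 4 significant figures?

27.01

F is at the origin; FB is horizontal with |FB| = 25.3 and B on the +x side, so B = (25.30, 0.000). F and U share the same x with |FU| = 24.9 and U on the −y side, so U = (0.000, -24.90). The virtual corner opposite F is at (25.30, -24.90). Since A1 is tangent to BM there, AM ⟂ BM and the tangent condition forces AD to be normal to DU, with radius 6.0, so the center A sits 6.0 in from both sides at A = (19.30, -18.90). Then |FA| = |A − F| = 27.01.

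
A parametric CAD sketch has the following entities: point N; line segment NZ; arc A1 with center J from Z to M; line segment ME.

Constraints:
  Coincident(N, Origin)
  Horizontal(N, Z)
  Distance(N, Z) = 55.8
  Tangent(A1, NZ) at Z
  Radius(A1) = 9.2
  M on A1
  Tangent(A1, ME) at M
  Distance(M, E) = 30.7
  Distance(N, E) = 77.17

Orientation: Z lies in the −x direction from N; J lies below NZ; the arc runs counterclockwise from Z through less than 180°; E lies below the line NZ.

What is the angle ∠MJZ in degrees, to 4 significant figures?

87.54°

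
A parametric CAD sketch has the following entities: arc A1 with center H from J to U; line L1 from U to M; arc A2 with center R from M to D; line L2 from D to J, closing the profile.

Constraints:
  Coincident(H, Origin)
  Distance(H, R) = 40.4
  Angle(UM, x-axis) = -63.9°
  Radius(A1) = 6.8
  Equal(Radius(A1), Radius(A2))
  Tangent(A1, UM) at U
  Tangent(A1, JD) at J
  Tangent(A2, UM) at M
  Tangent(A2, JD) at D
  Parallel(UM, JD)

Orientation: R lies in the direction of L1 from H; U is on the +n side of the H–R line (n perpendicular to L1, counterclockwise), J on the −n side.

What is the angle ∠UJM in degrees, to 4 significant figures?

71.40°

The slot axis is L1's direction at -63.9°, so u = (cos -63.9°, sin -63.9°) = (0.4399, -0.8980) and n = (−sin -63.9°, cos -63.9°) = (0.8980, 0.4399). H is at the origin and R lies 40.4 along u from H, so R = 40.4·u = (17.77, -36.28). Tangency of A1 to both parallel lines with radius 6.8 puts U and J at H ± 6.8·n: U = (6.107, 2.992), J = (-6.107, -2.992). Equal radii place M and D the same way about R: M = R + 6.8·n = (23.88, -33.29), D = R − 6.8·n = (11.67, -39.27). Then cos ∠UJM = JU·JM / (|JU||JM|), giving 71.40°.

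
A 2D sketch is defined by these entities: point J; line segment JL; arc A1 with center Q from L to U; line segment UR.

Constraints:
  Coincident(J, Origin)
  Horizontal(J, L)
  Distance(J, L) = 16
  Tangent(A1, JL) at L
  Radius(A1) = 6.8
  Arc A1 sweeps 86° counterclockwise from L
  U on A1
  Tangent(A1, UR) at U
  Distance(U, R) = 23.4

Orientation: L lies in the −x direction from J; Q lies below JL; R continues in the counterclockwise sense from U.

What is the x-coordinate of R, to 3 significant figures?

-24.4

On A1, L sits at bearing 90° from Q; an 86° counterclockwise sweep puts U at bearing 176°, so U = Q + 6.8·(cos 176°, sin 176°) = (-22.8, -6.33). A1 meets UR tangentially, so QU is at right angles to UR, so UR runs along (−sin 176°, cos 176°); with |UR| = 23.4, R = (-24.4, -29.7). So R.x = -24.4.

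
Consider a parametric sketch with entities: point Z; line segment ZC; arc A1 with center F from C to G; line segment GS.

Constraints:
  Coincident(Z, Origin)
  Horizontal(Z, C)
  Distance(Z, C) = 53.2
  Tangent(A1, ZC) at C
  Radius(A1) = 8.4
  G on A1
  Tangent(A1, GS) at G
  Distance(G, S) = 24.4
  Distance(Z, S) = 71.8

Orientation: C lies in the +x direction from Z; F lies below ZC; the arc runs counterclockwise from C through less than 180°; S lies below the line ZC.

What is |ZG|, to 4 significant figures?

49.37

Z is at the origin; Z and C share the same y with |ZC| = 53.2 and C on the +x side, so C = (53.20, 0.000). The tangent condition forces FC to be normal to ZC, so F = C + (0, -8.4) = (53.20, -8.400). Since FG ⟂ GS (tangency), |FS| = √(8.4² + 24.4²) = 25.81 regardless of where G sits on A1. So S lies on both circle(Z, 71.8) and circle(F, 25.81); the below-ZC intersection is S = (64.46, -31.62). G is the foot of the tangent from S: G = (47.25, -14.33).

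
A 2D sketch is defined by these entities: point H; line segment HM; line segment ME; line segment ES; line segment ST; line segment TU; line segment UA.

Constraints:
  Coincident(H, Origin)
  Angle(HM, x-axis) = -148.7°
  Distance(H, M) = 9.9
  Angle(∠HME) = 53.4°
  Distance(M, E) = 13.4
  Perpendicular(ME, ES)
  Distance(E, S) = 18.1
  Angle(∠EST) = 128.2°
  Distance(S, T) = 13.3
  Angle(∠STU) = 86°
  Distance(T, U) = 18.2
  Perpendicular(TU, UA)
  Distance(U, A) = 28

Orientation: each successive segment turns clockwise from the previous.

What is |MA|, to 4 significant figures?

16.49

∠STU = 86.0° gives TU at -151.1° from the x-axis; with |TU| = 18.2, U = (2.092, -13.44). TU ⟂ UA, so UA runs at 118.9°; with |UA| = 28.0, A = (-11.44, 11.08). Then |MA| = |A − M| = 16.49.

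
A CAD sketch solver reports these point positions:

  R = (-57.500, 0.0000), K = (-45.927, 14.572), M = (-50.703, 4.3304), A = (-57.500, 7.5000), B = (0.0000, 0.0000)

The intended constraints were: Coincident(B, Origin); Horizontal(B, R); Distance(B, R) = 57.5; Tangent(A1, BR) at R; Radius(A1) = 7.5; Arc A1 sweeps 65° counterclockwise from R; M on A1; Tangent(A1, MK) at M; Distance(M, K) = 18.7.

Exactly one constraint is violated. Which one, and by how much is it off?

Distance(M, K) = 18.7 — off by 7.40.

B = (0.00, 0.00) ✓; B.y = 0.00, R.y = 0.00 ✓; |BR| = 57.50 ✓; ∠(AR, RB) = 90.00° ✓; |AR| = 7.500 ✓; bearing(A→M) − bearing(A→R) = 65.00° ✓; |AM| = 7.500 ✓; ∠(AM, MK) = 90.00° ✓; |MK| = 11.30 ✗.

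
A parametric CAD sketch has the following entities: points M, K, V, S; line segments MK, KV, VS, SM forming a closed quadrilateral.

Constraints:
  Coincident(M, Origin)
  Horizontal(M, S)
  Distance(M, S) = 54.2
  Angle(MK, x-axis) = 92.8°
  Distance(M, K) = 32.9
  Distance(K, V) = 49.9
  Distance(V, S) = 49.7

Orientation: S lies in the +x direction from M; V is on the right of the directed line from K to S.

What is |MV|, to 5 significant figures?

17.787

Checks: |KV| = 49.90 ✓; |VS| = 49.70 ✓.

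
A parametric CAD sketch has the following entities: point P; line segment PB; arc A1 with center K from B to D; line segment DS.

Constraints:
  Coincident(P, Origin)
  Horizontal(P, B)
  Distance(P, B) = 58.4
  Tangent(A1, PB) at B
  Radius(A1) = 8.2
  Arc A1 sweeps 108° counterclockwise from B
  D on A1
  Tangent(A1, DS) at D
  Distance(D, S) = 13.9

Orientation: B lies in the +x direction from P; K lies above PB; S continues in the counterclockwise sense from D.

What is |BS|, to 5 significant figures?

24.208

On A1, B sits at bearing -90° from K; a 108° counterclockwise sweep puts D at bearing 18°, so D = K + 8.2·(cos 18°, sin 18°) = (66.199, 10.734). A1 meets DS tangentially, so KD is at right angles to DS, so DS runs along (−sin 18°, cos 18°); with |DS| = 13.9, S = (61.903, 23.954). Then |BS| = |S − B| = 24.208.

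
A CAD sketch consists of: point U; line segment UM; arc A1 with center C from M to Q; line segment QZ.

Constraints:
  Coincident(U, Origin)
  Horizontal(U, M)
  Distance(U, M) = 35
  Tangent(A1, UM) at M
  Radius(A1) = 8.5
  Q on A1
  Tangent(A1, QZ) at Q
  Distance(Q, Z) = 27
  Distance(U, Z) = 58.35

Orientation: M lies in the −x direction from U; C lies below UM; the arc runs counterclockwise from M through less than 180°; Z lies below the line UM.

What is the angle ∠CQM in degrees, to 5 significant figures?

49.356°

U is at the origin; UM is horizontal with |UM| = 35.0 and M on the −x side, so M = (-35.000, 0.0000). The tangent condition forces CM to be normal to UM, so C = M + (0, -8.5) = (-35.000, -8.5000). Since CQ ⟂ QZ (tangency), |CZ| = √(8.5² + 27.0²) = 28.306 regardless of where Q sits on A1. So Z lies on both circle(U, 58.35) and circle(C, 28.306); the below-UM intersection is Z = (-47.491, -33.901). Q is the foot of the tangent from Z: Q = (-43.402, -7.2125).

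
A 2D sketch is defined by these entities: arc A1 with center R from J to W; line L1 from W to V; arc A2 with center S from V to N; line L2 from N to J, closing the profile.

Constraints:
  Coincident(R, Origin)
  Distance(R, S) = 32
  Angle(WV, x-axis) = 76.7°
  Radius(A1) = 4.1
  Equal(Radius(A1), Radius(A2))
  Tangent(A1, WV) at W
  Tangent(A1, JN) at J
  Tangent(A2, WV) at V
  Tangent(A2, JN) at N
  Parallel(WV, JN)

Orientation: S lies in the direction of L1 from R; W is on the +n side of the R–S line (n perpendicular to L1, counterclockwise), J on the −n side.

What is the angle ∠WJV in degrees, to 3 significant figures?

75.6°

The slot axis is L1's direction at 76.7°, so u = (cos 76.7°, sin 76.7°) = (0.230, 0.973) and n = (−sin 76.7°, cos 76.7°) = (-0.973, 0.230). R is at the origin and S lies 32.0 along u from R, so S = 32.0·u = (7.36, 31.1). Tangency of A1 to both parallel lines with radius 4.1 puts W and J at R ± 4.1·n: W = (-3.99, 0.943), J = (3.99, -0.943). Equal radii place V and N the same way about S: V = S + 4.1·n = (3.37, 32.1), N = S − 4.1·n = (11.4, 30.2). Then cos ∠WJV = JW·JV / (|JW||JV|), giving 75.6°.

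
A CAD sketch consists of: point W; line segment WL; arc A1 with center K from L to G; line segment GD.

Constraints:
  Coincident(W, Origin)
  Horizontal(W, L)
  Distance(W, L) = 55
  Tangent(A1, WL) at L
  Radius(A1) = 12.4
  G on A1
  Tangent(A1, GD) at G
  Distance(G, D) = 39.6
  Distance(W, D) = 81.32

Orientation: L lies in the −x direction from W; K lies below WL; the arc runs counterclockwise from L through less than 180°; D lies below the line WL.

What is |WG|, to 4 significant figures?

68.75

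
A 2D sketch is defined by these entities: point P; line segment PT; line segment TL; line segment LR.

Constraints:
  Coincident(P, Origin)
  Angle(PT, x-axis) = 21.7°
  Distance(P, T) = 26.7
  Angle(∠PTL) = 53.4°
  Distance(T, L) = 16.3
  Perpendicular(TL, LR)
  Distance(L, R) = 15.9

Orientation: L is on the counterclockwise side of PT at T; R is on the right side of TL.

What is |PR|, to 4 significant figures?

37.34

P is at the origin; PT runs at 21.7° with length 26.7, so T = 26.7·(cos 21.7°, sin 21.7°) = (24.81, 9.872). ∠PTL = 53.4°, so TL runs at 21.7° + (180° − 53.4°) = 148.3° from the x-axis; with |TL| = 16.3, L = T + 16.3·(cos 148.3°, sin 148.3°) = (10.94, 18.44). TL ⟂ LR; with |LR| = 15.9 on the right of TL, R = L + 15.9·(0.5255, 0.8508) = (19.29, 31.97). Then |PR| = |R − P| = 37.34.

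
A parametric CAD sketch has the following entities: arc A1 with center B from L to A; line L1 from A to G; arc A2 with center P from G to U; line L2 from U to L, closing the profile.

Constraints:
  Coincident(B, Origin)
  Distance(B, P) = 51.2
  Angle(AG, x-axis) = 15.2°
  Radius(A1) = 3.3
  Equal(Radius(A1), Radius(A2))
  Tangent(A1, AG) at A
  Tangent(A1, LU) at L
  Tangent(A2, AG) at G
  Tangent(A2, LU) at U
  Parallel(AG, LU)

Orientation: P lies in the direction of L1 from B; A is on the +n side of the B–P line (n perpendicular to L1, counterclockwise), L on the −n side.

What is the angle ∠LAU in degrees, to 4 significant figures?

82.65°

The slot axis is L1's direction at 15.2°, so u = (cos 15.2°, sin 15.2°) = (0.9650, 0.2622) and n = (−sin 15.2°, cos 15.2°) = (-0.2622, 0.9650). B is at the origin and P lies 51.2 along u from B, so P = 51.2·u = (49.41, 13.42). Tangency of A1 to both parallel lines with radius 3.3 puts A and L at B ± 3.3·n: A = (-0.8652, 3.185), L = (0.8652, -3.185). Equal radii place G and U the same way about P: G = P + 3.3·n = (48.54, 16.61), U = P − 3.3·n = (50.27, 10.24). Then cos ∠LAU = AL·AU / (|AL||AU|), giving 82.65°.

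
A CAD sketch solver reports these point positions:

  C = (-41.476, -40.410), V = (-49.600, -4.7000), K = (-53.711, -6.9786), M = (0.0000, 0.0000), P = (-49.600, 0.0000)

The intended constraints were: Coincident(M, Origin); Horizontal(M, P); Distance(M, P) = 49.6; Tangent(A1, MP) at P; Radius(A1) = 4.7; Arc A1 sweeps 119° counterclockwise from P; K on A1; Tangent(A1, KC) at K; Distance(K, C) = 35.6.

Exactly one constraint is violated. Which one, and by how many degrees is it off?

Tangent(A1, KC) at K — off by 8.90°.

M = (0.00, 0.00) ✓; M.y = 0.00, P.y = 0.00 ✓; |MP| = 49.60 ✓; ∠(VP, PM) = 90.00° ✓; |VP| = 4.700 ✓; bearing(V→K) − bearing(V→P) = 119.0° ✓; |VK| = 4.700 ✓; ∠(VK, KC) = 98.90° ✗; |KC| = 35.60 ✓.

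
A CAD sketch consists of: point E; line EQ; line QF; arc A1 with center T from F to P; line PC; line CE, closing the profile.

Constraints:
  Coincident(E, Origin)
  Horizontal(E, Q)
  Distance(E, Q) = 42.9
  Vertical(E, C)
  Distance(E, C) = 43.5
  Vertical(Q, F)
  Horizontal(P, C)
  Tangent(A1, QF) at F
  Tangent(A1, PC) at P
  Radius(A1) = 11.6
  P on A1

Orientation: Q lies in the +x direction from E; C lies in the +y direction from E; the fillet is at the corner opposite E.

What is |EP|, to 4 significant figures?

53.59

E is at the origin; E and Q share the same y with |EQ| = 42.9 and Q on the +x side, so Q = (42.90, 0.000). E and C share the same x with |EC| = 43.5 and C on the +y side, so C = (0.000, 43.50). The virtual corner opposite E is at (42.90, 43.50). Tangency of A1 to QF means the radius TF is perpendicular to QF and A1 meets PC tangentially, so TP is at right angles to PC, with radius 11.6, so the center T sits 11.6 in from both sides at T = (31.30, 31.90). That places the tangent points at F = (42.90, 31.90) on QF and P = (31.30, 43.50) on PC. Then |EP| = |P − E| = 53.59.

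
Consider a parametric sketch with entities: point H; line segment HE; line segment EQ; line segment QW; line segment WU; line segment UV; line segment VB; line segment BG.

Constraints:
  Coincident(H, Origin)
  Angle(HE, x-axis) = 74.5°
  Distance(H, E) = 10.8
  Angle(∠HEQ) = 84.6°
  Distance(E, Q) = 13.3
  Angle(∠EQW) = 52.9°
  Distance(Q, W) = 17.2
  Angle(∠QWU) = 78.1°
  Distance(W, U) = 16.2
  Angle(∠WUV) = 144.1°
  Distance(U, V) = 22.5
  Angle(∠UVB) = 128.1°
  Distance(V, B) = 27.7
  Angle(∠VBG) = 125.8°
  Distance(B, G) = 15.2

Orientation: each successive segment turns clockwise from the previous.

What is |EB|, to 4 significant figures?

41.24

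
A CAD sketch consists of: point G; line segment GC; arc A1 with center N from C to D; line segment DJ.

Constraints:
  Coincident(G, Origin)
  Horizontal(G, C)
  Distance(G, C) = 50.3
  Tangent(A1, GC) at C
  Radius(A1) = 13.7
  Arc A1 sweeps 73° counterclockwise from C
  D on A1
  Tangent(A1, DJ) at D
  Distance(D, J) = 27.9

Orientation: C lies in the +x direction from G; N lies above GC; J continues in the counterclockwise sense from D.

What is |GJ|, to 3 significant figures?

80.3

G is at the origin; GC is horizontal with |GC| = 50.3 and C on the +x side, so C = (50.3, 0.00). The tangent condition forces NC to be normal to GC, so N = C + (0, 13.7) = (50.3, 13.7). On A1, C sits at bearing -90° from N; a 73° counterclockwise sweep puts D at bearing -17°, so D = N + 13.7·(cos -17°, sin -17°) = (63.4, 9.69). Since A1 is tangent to DJ there, ND ⟂ DJ, so DJ runs along (−sin -17°, cos -17°); with |DJ| = 27.9, J = (71.6, 36.4). Then |GJ| = |J − G| = 80.3.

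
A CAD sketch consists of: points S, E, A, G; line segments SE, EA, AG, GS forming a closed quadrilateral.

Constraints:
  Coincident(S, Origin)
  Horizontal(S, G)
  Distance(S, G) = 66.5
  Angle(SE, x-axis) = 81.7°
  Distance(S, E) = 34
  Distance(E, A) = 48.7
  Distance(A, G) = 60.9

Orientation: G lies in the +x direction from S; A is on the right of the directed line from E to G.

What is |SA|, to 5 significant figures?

16.748

Checks: SE at 81.70° ✓; |EA| = 48.70 ✓; |AG| = 60.90 ✓.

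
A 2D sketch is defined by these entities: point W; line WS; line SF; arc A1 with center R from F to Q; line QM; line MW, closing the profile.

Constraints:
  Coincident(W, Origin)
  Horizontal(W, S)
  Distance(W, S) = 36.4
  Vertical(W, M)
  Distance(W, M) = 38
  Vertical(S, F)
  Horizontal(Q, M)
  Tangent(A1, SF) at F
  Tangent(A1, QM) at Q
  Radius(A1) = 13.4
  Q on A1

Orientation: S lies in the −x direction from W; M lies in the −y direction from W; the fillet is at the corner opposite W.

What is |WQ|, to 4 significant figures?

44.42

W is at the origin; WS is horizontal with |WS| = 36.4 and S on the −x side, so S = (-36.40, 0.000). WM is vertical with |WM| = 38.0 and M on the −y side, so M = (0.000, -38.00). The virtual corner opposite W is at (-36.40, -38.00). A1 meets SF tangentially, so RF is at right angles to SF and since A1 is tangent to QM there, RQ ⟂ QM, with radius 13.4, so the center R sits 13.4 in from both sides at R = (-23.00, -24.60). That places the tangent points at F = (-36.40, -24.60) on SF and Q = (-23.00, -38.00) on QM. Then |WQ| = |Q − W| = 44.42.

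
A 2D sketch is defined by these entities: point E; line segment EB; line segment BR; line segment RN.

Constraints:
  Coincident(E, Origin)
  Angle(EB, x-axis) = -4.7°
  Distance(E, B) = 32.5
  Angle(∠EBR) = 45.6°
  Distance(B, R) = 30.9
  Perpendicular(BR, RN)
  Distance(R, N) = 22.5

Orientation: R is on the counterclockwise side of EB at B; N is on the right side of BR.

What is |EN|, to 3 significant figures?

46.4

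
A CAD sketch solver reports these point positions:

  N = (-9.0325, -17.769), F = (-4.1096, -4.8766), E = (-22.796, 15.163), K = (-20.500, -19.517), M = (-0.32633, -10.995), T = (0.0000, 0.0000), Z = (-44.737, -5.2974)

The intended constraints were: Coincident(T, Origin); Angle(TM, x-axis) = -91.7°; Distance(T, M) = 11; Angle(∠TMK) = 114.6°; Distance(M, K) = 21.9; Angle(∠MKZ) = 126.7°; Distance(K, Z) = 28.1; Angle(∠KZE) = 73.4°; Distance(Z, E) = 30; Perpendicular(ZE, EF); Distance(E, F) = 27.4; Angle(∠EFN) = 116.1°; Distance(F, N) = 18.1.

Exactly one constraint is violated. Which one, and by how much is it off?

Distance(F, N) = 18.1 — off by 4.30.

T = (0.00, 0.00) ✓; TM at -91.70° ✓; |TM| = 11.00 ✓; ∠TMK = 114.6° ✓; |MK| = 21.90 ✓; ∠MKZ = 126.7° ✓; |KZ| = 28.10 ✓; ∠KZE = 73.40° ✓; |ZE| = 30.00 ✓; ∠(ZE, EF) = 90.00° ✓; |EF| = 27.40 ✓; ∠EFN = 116.1° ✓; |FN| = 13.80 ✗.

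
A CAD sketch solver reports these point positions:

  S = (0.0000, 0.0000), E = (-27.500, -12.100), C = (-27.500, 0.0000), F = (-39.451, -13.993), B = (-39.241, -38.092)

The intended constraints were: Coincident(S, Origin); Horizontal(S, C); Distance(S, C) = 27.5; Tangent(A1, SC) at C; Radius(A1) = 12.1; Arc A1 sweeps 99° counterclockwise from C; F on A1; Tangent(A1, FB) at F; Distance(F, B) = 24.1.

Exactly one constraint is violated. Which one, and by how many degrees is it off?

Tangent(A1, FB) at F — off by 8.50°.

S = (0.00, 0.00) ✓; S.y = 0.00, C.y = 0.00 ✓; |SC| = 27.50 ✓; ∠(EC, CS) = 90.00° ✓; |EC| = 12.10 ✓; bearing(E→F) − bearing(E→C) = 99.00° ✓; |EF| = 12.10 ✓; ∠(EF, FB) = 98.50° ✗; |FB| = 24.10 ✓.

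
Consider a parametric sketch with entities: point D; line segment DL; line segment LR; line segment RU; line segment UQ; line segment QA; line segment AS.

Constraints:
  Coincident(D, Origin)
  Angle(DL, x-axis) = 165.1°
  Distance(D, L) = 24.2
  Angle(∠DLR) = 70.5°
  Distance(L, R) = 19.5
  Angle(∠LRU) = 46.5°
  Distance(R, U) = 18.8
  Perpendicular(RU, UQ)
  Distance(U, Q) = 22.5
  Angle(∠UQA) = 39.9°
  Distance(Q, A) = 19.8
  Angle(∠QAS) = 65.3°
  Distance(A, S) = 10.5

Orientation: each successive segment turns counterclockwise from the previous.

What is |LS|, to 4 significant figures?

9.991

D is at the origin; DL runs at 165.1° with length 24.2, so L = (-23.39, 6.223). ∠DLR = 70.5° gives LR at -85.40° from the x-axis; with |LR| = 19.5, R = (-21.82, -13.21). ∠LRU = 46.5° gives RU at 48.10° from the x-axis; with |RU| = 18.8, U = (-9.267, 0.7785). RU ⟂ UQ, so UQ runs at 138.1°; with |UQ| = 22.5, Q = (-26.01, 15.80). ∠UQA = 39.9° gives QA at -81.80° from the x-axis; with |QA| = 19.8, A = (-23.19, -3.793). ∠QAS = 65.3° gives AS at 32.90° from the x-axis; with |AS| = 10.5, S = (-14.37, 1.910). Then |LS| = |S − L| = 9.991.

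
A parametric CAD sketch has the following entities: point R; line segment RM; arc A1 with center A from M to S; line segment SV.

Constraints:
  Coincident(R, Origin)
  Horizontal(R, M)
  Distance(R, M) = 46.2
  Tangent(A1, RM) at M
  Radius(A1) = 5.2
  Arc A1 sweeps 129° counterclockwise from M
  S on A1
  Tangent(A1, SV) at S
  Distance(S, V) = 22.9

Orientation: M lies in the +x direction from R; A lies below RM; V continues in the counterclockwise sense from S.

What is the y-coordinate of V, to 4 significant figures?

-26.27

R is at the origin; R and M share the same y with |RM| = 46.2 and M on the +x side, so M = (46.20, 0.000). Since A1 is tangent to RM there, AM ⟂ RM, so A = M + (0, -5.2) = (46.20, -5.200). On A1, M sits at bearing 90° from A; a 129° counterclockwise sweep puts S at bearing 219°, so S = A + 5.2·(cos 219°, sin 219°) = (42.16, -8.472). Tangency of A1 to SV means the radius AS is perpendicular to SV, so SV runs along (−sin 219°, cos 219°); with |SV| = 22.9, V = (56.57, -26.27). So V.y = -26.27.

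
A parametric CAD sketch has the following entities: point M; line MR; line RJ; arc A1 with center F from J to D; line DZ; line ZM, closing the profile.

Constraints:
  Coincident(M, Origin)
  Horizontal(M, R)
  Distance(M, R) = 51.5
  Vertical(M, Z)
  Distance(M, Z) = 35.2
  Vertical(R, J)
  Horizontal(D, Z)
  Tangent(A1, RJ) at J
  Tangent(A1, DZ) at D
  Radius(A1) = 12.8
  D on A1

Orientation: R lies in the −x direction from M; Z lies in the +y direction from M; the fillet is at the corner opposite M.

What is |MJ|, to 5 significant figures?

56.161

M is at the origin; M and R share the same y with |MR| = 51.5 and R on the −x side, so R = (-51.500, 0.0000). MZ is vertical with |MZ| = 35.2 and Z on the +y side, so Z = (0.0000, 35.200). The virtual corner opposite M is at (-51.500, 35.200). Tangency of A1 to RJ means the radius FJ is perpendicular to RJ and tangency of A1 to DZ means the radius FD is perpendicular to DZ, with radius 12.8, so the center F sits 12.8 in from both sides at F = (-38.700, 22.400). That places the tangent points at J = (-51.500, 22.400) on RJ and D = (-38.700, 35.200) on DZ. Then |MJ| = |J − M| = 56.161.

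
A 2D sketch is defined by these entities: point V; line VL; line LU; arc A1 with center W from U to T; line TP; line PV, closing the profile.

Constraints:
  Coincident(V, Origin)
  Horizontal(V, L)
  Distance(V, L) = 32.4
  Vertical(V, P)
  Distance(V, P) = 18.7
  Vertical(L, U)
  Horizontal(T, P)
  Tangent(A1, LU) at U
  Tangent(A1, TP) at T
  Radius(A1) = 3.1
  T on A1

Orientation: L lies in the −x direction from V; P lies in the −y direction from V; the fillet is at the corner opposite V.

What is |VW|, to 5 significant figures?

33.194

V is at the origin; VL is horizontal with |VL| = 32.4 and L on the −x side, so L = (-32.400, 0.0000). V and P share the same x with |VP| = 18.7 and P on the −y side, so P = (0.0000, -18.700). The virtual corner opposite V is at (-32.400, -18.700). Tangency of A1 to LU means the radius WU is perpendicular to LU and tangency of A1 to TP means the radius WT is perpendicular to TP, with radius 3.1, so the center W sits 3.1 in from both sides at W = (-29.300, -15.600). Then |VW| = |W − V| = 33.194.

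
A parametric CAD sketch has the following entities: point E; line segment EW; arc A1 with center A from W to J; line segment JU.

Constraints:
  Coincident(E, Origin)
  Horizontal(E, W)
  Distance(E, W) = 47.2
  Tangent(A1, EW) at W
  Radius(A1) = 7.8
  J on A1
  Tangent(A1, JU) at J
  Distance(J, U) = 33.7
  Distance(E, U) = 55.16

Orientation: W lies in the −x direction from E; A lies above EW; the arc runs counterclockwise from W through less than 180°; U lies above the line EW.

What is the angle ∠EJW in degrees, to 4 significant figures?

126.6°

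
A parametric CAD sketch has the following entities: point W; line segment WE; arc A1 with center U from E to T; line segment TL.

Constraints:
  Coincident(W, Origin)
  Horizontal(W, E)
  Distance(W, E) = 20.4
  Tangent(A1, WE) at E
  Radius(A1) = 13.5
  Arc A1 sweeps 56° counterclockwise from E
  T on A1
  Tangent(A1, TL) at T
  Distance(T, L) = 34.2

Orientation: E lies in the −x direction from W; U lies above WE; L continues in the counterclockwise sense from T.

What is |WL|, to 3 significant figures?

35.7

On A1, E sits at bearing -90° from U; a 56° counterclockwise sweep puts T at bearing -34°, so T = U + 13.5·(cos -34°, sin -34°) = (-9.21, 5.95). The tangent condition forces UT to be normal to TL, so TL runs along (−sin -34°, cos -34°); with |TL| = 34.2, L = (9.92, 34.3). Then |WL| = |L − W| = 35.7.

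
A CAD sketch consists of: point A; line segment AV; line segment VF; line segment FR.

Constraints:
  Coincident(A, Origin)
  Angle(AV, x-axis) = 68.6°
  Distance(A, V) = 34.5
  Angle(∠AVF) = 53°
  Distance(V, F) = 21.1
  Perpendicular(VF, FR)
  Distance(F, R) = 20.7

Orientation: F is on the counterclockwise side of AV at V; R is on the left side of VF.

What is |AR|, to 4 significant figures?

6.861

∠AVF = 53.0°, so VF runs at 68.6° + (180° − 53.0°) = 195.6° from the x-axis; with |VF| = 21.1, F = V + 21.1·(cos 195.6°, sin 195.6°) = (-7.734, 26.45). The perpendicularity gives FR at right angles to VF; with |FR| = 20.7 on the left of VF, R = F + 20.7·(0.2689, -0.9632) = (-2.168, 6.510). Then |AR| = |R − A| = 6.861.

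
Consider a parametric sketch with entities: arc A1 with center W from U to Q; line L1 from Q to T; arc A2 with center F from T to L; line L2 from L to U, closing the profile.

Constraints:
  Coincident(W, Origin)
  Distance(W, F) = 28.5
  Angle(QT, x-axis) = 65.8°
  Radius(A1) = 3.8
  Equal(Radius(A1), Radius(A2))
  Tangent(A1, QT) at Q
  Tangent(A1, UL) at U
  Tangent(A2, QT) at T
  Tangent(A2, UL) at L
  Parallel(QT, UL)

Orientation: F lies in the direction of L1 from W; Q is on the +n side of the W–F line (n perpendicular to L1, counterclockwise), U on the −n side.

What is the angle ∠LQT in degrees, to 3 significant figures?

14.9°

Tangency of A1 to both parallel lines with radius 3.8 puts Q and U at W ± 3.8·n: Q = (-3.47, 1.56), U = (3.47, -1.56). Equal radii place T and L the same way about F: T = F + 3.8·n = (8.22, 27.6), L = F − 3.8·n = (15.1, 24.4). Then cos ∠LQT = QL·QT / (|QL||QT|), giving 14.9°.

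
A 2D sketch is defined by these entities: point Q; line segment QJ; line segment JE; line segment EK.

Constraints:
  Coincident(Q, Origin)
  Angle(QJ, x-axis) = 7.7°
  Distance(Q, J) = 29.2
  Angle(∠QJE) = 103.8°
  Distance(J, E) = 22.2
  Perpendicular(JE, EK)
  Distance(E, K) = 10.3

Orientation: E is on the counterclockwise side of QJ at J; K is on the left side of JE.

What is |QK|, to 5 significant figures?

34.303

Q is at the origin; QJ runs at 7.7° with length 29.2, so J = 29.2·(cos 7.7°, sin 7.7°) = (28.937, 3.9124). ∠QJE = 103.8°, so JE runs at 7.7° + (180° − 103.8°) = 83.900° from the x-axis; with |JE| = 22.2, E = J + 22.2·(cos 83.900°, sin 83.900°) = (31.296, 25.987). The perpendicularity gives EK at right angles to JE; with |EK| = 10.3 on the left of JE, K = E + 10.3·(-0.99434, 0.10626) = (21.054, 27.081). Then |QK| = |K − Q| = 34.303.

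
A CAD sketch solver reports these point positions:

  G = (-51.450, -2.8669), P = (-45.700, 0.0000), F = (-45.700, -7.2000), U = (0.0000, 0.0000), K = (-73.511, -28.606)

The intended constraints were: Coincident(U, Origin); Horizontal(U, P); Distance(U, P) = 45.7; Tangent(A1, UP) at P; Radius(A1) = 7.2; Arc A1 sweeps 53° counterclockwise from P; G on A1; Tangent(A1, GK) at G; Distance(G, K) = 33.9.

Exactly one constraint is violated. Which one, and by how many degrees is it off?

Tangent(A1, GK) at G — off by 3.60°.

U = (0.00, 0.00) ✓; U.y = 0.00, P.y = 0.00 ✓; |UP| = 45.70 ✓; ∠(FP, PU) = 90.00° ✓; |FP| = 7.200 ✓; bearing(F→G) − bearing(F→P) = 53.00° ✓; |FG| = 7.200 ✓; ∠(FG, GK) = 93.60° ✗; |GK| = 33.90 ✓.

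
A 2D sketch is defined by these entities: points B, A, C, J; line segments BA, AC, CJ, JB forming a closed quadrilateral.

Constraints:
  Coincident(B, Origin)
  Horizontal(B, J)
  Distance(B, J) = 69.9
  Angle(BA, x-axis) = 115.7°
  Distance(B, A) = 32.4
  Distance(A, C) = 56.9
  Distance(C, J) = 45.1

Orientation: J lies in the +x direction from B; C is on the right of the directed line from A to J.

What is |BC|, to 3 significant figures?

28.4

Checks: B = (0.00, 0.00) ✓; |AC| = 56.90 ✓; |CJ| = 45.10 ✓.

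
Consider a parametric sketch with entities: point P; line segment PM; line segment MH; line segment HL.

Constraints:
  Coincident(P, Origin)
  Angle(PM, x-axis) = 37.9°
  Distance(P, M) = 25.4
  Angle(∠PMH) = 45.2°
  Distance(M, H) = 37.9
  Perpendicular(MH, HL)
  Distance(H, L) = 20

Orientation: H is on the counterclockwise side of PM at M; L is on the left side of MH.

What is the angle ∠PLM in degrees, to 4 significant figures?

22.18°

P is at the origin; PM runs at 37.9° with length 25.4, so M = 25.4·(cos 37.9°, sin 37.9°) = (20.04, 15.60). ∠PMH = 45.2°, so MH runs at 37.9° + (180° − 45.2°) = 172.7° from the x-axis; with |MH| = 37.9, H = M + 37.9·(cos 172.7°, sin 172.7°) = (-17.55, 20.42). The perpendicularity gives HL at right angles to MH; with |HL| = 20.0 on the left of MH, L = H + 20.0·(-0.1271, -0.9919) = (-20.09, 0.5807). Then cos ∠PLM = LP·LM / (|LP||LM|), giving 22.18°.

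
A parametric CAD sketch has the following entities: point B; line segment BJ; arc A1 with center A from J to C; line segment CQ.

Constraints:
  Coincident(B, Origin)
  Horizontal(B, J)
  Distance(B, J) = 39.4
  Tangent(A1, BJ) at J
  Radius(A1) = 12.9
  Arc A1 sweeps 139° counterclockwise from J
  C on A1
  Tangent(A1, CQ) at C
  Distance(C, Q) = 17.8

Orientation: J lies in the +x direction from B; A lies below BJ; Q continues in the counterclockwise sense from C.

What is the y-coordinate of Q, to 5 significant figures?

-34.314

B is at the origin; BJ is horizontal with |BJ| = 39.4 and J on the +x side, so J = (39.400, 0.0000). Since A1 is tangent to BJ there, AJ ⟂ BJ, so A = J + (0, -12.9) = (39.400, -12.900). On A1, J sits at bearing 90° from A; a 139° counterclockwise sweep puts C at bearing 229°, so C = A + 12.9·(cos 229°, sin 229°) = (30.937, -22.636). A1 meets CQ tangentially, so AC is at right angles to CQ, so CQ runs along (−sin 229°, cos 229°); with |CQ| = 17.8, Q = (44.371, -34.314). So Q.y = -34.314.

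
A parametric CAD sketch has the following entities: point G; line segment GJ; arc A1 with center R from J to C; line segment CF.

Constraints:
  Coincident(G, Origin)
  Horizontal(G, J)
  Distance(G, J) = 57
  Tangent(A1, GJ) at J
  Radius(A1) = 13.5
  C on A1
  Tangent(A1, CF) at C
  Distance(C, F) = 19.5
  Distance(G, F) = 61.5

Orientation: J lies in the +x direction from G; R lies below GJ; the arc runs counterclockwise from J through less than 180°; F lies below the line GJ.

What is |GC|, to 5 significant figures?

47.417

G is at the origin; GJ is horizontal with |GJ| = 57.0 and J on the +x side, so J = (57.000, 0.0000). A1 meets GJ tangentially, so RJ is at right angles to GJ, so R = J + (0, -13.5) = (57.000, -13.500). Since RC ⟂ CF (tangency), |RF| = √(13.5² + 19.5²) = 23.717 regardless of where C sits on A1. So F lies on both circle(G, 61.5) and circle(R, 23.717); the below-GJ intersection is F = (49.793, -36.096). C is the foot of the tangent from F: C = (44.090, -17.448).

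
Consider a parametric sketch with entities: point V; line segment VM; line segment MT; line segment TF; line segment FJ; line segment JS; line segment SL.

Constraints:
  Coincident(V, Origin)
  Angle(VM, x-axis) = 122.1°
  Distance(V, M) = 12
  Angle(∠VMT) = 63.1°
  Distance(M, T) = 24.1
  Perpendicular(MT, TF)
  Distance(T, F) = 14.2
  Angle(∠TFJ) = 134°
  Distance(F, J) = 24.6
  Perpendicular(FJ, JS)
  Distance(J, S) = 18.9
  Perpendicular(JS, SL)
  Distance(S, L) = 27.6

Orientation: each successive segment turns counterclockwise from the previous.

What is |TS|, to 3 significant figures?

35.5

∠TFJ = 134.0° gives FJ at 15.0° from the x-axis; with |FJ| = 24.6, J = (17.1, -11.4). The perpendicularity gives JS at right angles to FJ, so JS runs at 105°; with |JS| = 18.9, S = (12.3, 6.82). Then |TS| = |S − T| = 35.5.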